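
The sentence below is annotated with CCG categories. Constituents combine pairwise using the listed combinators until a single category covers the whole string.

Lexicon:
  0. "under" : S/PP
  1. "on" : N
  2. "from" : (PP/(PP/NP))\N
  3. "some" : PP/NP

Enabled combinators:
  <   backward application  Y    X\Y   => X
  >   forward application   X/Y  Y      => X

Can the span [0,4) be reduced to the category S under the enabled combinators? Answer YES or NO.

YES

[0,4] S   >
  [0,1] "under" : S/PP
  [1,4] PP   >
    [1,3] PP/(PP/NP)   <
      [1,2] "on" : N
      [2,3] "from" : (PP/(PP/NP))\N
    [3,4] "some" : PP/NP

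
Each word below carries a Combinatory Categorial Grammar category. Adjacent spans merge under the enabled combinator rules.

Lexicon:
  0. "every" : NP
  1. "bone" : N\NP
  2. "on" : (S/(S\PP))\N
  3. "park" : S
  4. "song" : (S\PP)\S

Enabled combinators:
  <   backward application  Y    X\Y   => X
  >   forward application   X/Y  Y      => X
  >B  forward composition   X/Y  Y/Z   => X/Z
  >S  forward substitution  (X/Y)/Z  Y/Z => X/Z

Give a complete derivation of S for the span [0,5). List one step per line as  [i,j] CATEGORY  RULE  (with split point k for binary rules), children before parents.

[0,1] NP  lex  "every"
[1,2] N\NP  lex  "bone"
[0,2] N  <  k=1
[2,3] (S/(S\PP))\N  lex  "on"
[0,3] S/(S\PP)  <  k=2
[3,4] S  lex  "park"
[4,5] (S\PP)\S  lex  "song"
[3,5] S\PP  <  k=4
[0,5] S  >  k=3

[0,5] S   >
  [0,3] S/(S\PP)   <
    [0,2] N   <
      [0,1] "every" : NP
      [1,2] "bone" : N\NP
    [2,3] "on" : (S/(S\PP))\N
  [3,5] S\PP   <
    [3,4] "park" : S
    [4,5] "song" : (S\PP)\S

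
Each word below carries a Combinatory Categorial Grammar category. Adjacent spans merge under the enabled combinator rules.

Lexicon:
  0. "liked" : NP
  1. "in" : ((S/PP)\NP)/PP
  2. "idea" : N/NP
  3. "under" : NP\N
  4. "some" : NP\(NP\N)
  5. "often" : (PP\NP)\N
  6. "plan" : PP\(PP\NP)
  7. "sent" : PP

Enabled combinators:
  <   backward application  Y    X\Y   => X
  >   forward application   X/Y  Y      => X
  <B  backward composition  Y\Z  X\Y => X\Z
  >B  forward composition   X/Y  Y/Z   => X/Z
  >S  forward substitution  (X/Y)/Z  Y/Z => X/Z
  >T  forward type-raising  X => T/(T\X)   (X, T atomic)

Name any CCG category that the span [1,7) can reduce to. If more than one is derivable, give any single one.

(S/PP)\NP

[0,8] S   >
  [0,7] S/PP   <
    [0,1] "liked" : NP
    [1,7] (S/PP)\NP   >
      [1,2] "in" : ((S/PP)\NP)/PP
      [2,7] PP   <
        [2,6] PP\NP   <
          [2,5] N   >
            [2,3] "idea" : N/NP
            [3,5] NP   <
              [3,4] "under" : NP\N
              [4,5] "some" : NP\(NP\N)
          [5,6] "often" : (PP\NP)\N
        [6,7] "plan" : PP\(PP\NP)
  [7,8] "sent" : PP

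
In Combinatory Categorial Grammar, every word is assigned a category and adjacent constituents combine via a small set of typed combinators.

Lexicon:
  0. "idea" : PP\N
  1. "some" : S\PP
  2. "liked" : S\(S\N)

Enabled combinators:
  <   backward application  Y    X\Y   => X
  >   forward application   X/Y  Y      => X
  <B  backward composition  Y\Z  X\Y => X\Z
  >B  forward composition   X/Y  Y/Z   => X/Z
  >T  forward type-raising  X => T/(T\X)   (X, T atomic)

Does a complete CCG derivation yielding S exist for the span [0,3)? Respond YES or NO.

[0,3] S   <
  [0,2] S\N   <B
    [0,1] "idea" : PP\N
    [1,2] "some" : S\PP
  [2,3] "liked" : S\(S\N)

YES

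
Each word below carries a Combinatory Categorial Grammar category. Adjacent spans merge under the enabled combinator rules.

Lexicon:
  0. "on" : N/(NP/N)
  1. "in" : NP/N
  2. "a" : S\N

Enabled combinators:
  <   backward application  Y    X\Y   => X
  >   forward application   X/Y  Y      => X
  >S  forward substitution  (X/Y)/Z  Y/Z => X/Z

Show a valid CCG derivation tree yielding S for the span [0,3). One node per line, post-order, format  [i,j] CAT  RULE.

[0,3] S   <
  [0,2] N   >
    [0,1] "on" : N/(NP/N)
    [1,2] "in" : NP/N
  [2,3] "a" : S\N

[0,1] N/(NP/N)  lex  "on"
[1,2] NP/N  lex  "in"
[0,2] N  >  k=1
[2,3] S\N  lex  "a"
[0,3] S  <  k=2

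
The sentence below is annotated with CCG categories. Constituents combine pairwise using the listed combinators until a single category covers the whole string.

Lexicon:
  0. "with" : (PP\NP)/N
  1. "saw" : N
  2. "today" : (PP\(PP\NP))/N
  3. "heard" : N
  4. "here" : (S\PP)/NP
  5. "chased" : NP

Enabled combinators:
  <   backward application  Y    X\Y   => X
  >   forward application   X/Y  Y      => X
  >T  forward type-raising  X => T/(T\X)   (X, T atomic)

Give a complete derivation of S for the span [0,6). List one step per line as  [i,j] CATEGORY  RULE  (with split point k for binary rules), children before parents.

[0,1] (PP\NP)/N  lex  "with"
[1,2] N  lex  "saw"
[0,2] PP\NP  >  k=1
[2,3] (PP\(PP\NP))/N  lex  "today"
[3,4] N  lex  "heard"
[2,4] PP\(PP\NP)  >  k=3
[0,4] PP  <  k=2
[4,5] (S\PP)/NP  lex  "here"
[5,6] NP  lex  "chased"
[4,6] S\PP  >  k=5
[0,6] S  <  k=4

[0,6] S   <
  [0,4] PP   <
    [0,2] PP\NP   >
      [0,1] "with" : (PP\NP)/N
      [1,2] "saw" : N
    [2,4] PP\(PP\NP)   >
      [2,3] "today" : (PP\(PP\NP))/N
      [3,4] "heard" : N
  [4,6] S\PP   >
    [4,5] "here" : (S\PP)/NP
    [5,6] "chased" : NP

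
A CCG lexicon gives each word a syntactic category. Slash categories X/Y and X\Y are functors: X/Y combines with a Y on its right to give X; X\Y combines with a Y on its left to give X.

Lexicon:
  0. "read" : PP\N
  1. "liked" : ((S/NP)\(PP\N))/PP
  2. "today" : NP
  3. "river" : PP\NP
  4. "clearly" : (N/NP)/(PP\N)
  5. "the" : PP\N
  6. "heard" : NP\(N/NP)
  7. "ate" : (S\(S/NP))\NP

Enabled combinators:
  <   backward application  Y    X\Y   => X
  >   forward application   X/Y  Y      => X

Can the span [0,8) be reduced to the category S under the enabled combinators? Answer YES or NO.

[0,8] S   <
  [0,4] S/NP   <
    [0,1] "read" : PP\N
    [1,4] (S/NP)\(PP\N)   >
      [1,2] "liked" : ((S/NP)\(PP\N))/PP
      [2,4] PP   <
        [2,3] "today" : NP
        [3,4] "river" : PP\NP
  [4,8] S\(S/NP)   <
    [4,7] NP   <
      [4,6] N/NP   >
        [4,5] "clearly" : (N/NP)/(PP\N)
        [5,6] "the" : PP\N
      [6,7] "heard" : NP\(N/NP)
    [7,8] "ate" : (S\(S/NP))\NP

YES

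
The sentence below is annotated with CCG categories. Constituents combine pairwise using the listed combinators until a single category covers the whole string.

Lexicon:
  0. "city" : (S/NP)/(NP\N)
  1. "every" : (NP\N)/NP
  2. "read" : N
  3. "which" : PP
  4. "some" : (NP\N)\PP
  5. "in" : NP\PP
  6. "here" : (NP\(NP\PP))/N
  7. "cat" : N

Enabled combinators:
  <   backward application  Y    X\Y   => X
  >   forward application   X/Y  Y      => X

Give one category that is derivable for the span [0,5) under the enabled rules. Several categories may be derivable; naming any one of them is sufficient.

[0,8] S   >
  [0,5] S/NP   >
    [0,1] "city" : (S/NP)/(NP\N)
    [1,5] NP\N   >
      [1,2] "every" : (NP\N)/NP
      [2,5] NP   <
        [2,3] "read" : N
        [3,5] NP\N   <
          [3,4] "which" : PP
          [4,5] "some" : (NP\N)\PP
  [5,8] NP   <
    [5,6] "in" : NP\PP
    [6,8] NP\(NP\PP)   >
      [6,7] "here" : (NP\(NP\PP))/N
      [7,8] "cat" : N

S/NP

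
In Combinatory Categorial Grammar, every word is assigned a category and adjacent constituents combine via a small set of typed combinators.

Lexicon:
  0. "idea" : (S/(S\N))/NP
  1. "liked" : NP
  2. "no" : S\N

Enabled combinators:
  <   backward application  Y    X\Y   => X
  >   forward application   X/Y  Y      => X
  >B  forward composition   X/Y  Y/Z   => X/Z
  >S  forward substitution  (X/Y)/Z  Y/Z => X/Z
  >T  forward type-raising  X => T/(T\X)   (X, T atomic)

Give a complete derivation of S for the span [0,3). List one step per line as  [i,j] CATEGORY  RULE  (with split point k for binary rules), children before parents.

[0,3] S   >
  [0,2] S/(S\N)   >
    [0,1] "idea" : (S/(S\N))/NP
    [1,2] "liked" : NP
  [2,3] "no" : S\N

[0,1] (S/(S\N))/NP  lex  "idea"
[1,2] NP  lex  "liked"
[0,2] S/(S\N)  >  k=1
[2,3] S\N  lex  "no"
[0,3] S  >  k=2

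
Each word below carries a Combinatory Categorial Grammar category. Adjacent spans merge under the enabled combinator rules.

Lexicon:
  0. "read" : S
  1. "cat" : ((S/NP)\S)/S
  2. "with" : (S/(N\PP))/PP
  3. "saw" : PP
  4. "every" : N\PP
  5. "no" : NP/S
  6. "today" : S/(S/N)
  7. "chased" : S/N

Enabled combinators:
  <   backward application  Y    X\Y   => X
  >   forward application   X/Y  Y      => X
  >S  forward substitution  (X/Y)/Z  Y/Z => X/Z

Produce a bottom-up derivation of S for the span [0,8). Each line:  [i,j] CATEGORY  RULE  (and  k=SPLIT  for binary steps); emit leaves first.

[0,8] S   >
  [0,5] S/NP   <
    [0,1] "read" : S
    [1,5] (S/NP)\S   >
      [1,2] "cat" : ((S/NP)\S)/S
      [2,5] S   >
        [2,4] S/(N\PP)   >
          [2,3] "with" : (S/(N\PP))/PP
          [3,4] "saw" : PP
        [4,5] "every" : N\PP
  [5,8] NP   >
    [5,6] "no" : NP/S
    [6,8] S   >
      [6,7] "today" : S/(S/N)
      [7,8] "chased" : S/N

[0,1] S  lex  "read"
[1,2] ((S/NP)\S)/S  lex  "cat"
[2,3] (S/(N\PP))/PP  lex  "with"
[3,4] PP  lex  "saw"
[2,4] S/(N\PP)  >  k=3
[4,5] N\PP  lex  "every"
[2,5] S  >  k=4
[1,5] (S/NP)\S  >  k=2
[0,5] S/NP  <  k=1
[5,6] NP/S  lex  "no"
[6,7] S/(S/N)  lex  "today"
[7,8] S/N  lex  "chased"
[6,8] S  >  k=7
[5,8] NP  >  k=6
[0,8] S  >  k=5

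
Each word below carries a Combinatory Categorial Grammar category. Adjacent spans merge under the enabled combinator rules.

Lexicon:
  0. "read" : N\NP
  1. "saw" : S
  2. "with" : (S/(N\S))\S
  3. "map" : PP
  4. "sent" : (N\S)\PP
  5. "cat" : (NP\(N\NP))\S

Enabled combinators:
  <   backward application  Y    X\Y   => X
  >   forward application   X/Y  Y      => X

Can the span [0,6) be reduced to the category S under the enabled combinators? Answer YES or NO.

N\NP S (S/(N\S))\S PP (N\S)\PP (NP\(N\NP))\S
CKY chart[0,6] = {NP}; S ∉ chart

NO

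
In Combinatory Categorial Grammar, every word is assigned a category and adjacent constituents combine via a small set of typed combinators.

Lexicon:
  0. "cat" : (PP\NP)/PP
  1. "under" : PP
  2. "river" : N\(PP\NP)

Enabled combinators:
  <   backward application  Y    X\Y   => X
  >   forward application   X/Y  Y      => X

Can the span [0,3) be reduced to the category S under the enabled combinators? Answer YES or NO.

(PP\NP)/PP PP N\(PP\NP)
CKY chart[0,3] = {N}; S ∉ chart

NO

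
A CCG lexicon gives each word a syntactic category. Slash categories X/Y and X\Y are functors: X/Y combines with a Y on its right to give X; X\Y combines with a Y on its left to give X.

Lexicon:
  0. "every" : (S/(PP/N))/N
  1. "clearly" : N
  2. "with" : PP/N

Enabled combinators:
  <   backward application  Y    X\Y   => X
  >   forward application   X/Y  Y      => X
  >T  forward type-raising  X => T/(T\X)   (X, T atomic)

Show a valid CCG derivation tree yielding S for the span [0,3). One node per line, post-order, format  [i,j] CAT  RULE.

[0,1] (S/(PP/N))/N  lex  "every"
[1,2] N  lex  "clearly"
[0,2] S/(PP/N)  >  k=1
[2,3] PP/N  lex  "with"
[0,3] S  >  k=2

[0,3] S   >
  [0,2] S/(PP/N)   >
    [0,1] "every" : (S/(PP/N))/N
    [1,2] "clearly" : N
  [2,3] "with" : PP/N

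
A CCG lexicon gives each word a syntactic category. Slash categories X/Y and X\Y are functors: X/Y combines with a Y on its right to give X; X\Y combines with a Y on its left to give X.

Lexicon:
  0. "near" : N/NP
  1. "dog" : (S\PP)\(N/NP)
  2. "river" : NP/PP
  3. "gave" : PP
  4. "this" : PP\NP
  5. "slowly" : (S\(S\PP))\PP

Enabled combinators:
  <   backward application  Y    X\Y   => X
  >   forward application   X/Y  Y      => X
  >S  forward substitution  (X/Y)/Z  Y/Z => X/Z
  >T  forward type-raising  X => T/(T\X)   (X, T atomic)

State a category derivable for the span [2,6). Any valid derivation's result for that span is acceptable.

[0,6] S   <
  [0,2] S\PP   <
    [0,1] "near" : N/NP
    [1,2] "dog" : (S\PP)\(N/NP)
  [2,6] S\(S\PP)   <
    [2,5] PP   <
      [2,4] NP   >
        [2,3] "river" : NP/PP
        [3,4] "gave" : PP
      [4,5] "this" : PP\NP
    [5,6] "slowly" : (S\(S\PP))\PP

S\(S\PP)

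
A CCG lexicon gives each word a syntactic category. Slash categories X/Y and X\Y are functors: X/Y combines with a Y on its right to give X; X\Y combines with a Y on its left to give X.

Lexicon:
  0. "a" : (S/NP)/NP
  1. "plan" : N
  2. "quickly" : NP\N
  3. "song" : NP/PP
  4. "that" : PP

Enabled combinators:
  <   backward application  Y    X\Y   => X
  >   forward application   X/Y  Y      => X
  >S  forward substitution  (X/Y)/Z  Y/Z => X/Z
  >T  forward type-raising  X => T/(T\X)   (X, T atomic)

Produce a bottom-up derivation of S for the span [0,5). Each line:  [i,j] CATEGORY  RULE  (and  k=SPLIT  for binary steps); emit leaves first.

[0,1] (S/NP)/NP  lex  "a"
[1,2] N  lex  "plan"
[2,3] NP\N  lex  "quickly"
[1,3] NP  <  k=2
[0,3] S/NP  >  k=1
[3,4] NP/PP  lex  "song"
[4,5] PP  lex  "that"
[3,5] NP  >  k=4
[0,5] S  >  k=3

[0,5] S   >
  [0,3] S/NP   >
    [0,1] "a" : (S/NP)/NP
    [1,3] NP   <
      [1,2] "plan" : N
      [2,3] "quickly" : NP\N
  [3,5] NP   >
    [3,4] "song" : NP/PP
    [4,5] "that" : PP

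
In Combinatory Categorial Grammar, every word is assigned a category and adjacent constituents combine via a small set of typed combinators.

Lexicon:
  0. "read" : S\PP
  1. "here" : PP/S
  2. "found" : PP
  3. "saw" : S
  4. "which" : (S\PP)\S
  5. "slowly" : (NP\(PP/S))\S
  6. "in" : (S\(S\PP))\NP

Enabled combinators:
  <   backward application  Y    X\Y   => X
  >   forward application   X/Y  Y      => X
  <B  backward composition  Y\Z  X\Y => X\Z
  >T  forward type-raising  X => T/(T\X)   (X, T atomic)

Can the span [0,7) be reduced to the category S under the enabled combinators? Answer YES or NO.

YES

[0,7] S   <
  [0,1] "read" : S\PP
  [1,7] S\(S\PP)   <
    [1,6] NP   <
      [1,2] "here" : PP/S
      [2,6] NP\(PP/S)   <
        [2,5] S   <
          [2,3] "found" : PP
          [3,5] S\PP   <
            [3,4] "saw" : S
            [4,5] "which" : (S\PP)\S
        [5,6] "slowly" : (NP\(PP/S))\S
    [6,7] "in" : (S\(S\PP))\NP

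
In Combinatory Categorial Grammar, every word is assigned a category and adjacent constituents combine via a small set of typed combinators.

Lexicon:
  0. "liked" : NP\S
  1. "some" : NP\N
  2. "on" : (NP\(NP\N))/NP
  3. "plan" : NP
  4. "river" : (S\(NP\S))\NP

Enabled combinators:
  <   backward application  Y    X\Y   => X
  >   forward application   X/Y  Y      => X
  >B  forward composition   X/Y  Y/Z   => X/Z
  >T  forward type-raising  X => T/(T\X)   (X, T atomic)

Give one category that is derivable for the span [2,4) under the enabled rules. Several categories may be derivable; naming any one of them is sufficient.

NP\(NP\N)

[0,5] S   <
  [0,1] "liked" : NP\S
  [1,5] S\(NP\S)   <
    [1,4] NP   <
      [1,2] "some" : NP\N
      [2,4] NP\(NP\N)   >
        [2,3] "on" : (NP\(NP\N))/NP
        [3,4] "plan" : NP
    [4,5] "river" : (S\(NP\S))\NP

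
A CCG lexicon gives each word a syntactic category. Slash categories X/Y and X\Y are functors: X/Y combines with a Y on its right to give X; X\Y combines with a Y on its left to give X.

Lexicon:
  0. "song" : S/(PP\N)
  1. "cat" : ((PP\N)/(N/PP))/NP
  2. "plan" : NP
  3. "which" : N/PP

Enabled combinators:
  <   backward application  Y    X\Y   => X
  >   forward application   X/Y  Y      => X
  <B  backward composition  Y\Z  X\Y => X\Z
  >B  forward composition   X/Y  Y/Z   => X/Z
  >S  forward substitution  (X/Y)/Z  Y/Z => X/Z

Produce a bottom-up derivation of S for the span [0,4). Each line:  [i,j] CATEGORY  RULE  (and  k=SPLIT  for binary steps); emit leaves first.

[0,1] S/(PP\N)  lex  "song"
[1,2] ((PP\N)/(N/PP))/NP  lex  "cat"
[2,3] NP  lex  "plan"
[1,3] (PP\N)/(N/PP)  >  k=2
[3,4] N/PP  lex  "which"
[1,4] PP\N  >  k=3
[0,4] S  >  k=1

[0,4] S   >
  [0,1] "song" : S/(PP\N)
  [1,4] PP\N   >
    [1,3] (PP\N)/(N/PP)   >
      [1,2] "cat" : ((PP\N)/(N/PP))/NP
      [2,3] "plan" : NP
    [3,4] "which" : N/PP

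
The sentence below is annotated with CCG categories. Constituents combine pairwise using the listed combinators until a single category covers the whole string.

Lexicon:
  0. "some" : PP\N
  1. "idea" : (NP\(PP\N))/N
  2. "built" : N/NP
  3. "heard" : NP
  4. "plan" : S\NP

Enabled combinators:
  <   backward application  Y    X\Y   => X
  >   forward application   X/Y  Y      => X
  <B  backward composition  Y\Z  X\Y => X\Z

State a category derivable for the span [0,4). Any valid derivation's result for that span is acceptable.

[0,5] S   <
  [0,4] NP   <
    [0,1] "some" : PP\N
    [1,4] NP\(PP\N)   >
      [1,2] "idea" : (NP\(PP\N))/N
      [2,4] N   >
        [2,3] "built" : N/NP
        [3,4] "heard" : NP
  [4,5] "plan" : S\NP

NP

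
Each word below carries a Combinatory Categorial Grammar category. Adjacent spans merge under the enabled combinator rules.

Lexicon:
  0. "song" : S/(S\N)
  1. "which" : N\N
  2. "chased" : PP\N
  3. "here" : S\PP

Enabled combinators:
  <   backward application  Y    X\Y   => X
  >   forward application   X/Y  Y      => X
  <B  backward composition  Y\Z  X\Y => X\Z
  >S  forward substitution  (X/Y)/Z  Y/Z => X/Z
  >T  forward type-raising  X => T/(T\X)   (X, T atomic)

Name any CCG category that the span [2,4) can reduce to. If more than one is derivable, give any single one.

S\N

[0,4] S   >
  [0,1] "song" : S/(S\N)
  [1,4] S\N   <B
    [1,2] "which" : N\N
    [2,4] S\N   <B
      [2,3] "chased" : PP\N
      [3,4] "here" : S\PP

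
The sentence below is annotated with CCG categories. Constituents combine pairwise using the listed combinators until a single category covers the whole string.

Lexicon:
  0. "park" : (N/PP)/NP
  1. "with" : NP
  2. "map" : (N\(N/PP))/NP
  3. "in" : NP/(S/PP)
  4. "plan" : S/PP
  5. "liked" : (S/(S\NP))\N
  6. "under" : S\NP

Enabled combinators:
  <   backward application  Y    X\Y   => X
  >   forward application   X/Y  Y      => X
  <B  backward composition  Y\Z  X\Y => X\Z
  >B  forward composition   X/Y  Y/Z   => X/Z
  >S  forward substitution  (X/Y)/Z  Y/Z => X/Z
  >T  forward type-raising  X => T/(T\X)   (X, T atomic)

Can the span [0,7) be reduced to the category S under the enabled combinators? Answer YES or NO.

[0,7] S   >
  [0,6] S/(S\NP)   <
    [0,5] N   <
      [0,2] N/PP   >
        [0,1] "park" : (N/PP)/NP
        [1,2] "with" : NP
      [2,5] N\(N/PP)   >
        [2,3] "map" : (N\(N/PP))/NP
        [3,5] NP   >
          [3,4] "in" : NP/(S/PP)
          [4,5] "plan" : S/PP
    [5,6] "liked" : (S/(S\NP))\N
  [6,7] "under" : S\NP

YES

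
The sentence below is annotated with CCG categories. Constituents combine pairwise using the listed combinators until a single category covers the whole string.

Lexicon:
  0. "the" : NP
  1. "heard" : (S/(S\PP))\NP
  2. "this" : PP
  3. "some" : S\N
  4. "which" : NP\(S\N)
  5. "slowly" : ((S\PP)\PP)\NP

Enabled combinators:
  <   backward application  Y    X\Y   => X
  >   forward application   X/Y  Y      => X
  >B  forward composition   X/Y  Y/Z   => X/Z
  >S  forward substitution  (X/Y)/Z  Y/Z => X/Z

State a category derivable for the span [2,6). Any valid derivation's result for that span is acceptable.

[0,6] S   >
  [0,2] S/(S\PP)   <
    [0,1] "the" : NP
    [1,2] "heard" : (S/(S\PP))\NP
  [2,6] S\PP   <
    [2,3] "this" : PP
    [3,6] (S\PP)\PP   <
      [3,5] NP   <
        [3,4] "some" : S\N
        [4,5] "which" : NP\(S\N)
      [5,6] "slowly" : ((S\PP)\PP)\NP

S\PP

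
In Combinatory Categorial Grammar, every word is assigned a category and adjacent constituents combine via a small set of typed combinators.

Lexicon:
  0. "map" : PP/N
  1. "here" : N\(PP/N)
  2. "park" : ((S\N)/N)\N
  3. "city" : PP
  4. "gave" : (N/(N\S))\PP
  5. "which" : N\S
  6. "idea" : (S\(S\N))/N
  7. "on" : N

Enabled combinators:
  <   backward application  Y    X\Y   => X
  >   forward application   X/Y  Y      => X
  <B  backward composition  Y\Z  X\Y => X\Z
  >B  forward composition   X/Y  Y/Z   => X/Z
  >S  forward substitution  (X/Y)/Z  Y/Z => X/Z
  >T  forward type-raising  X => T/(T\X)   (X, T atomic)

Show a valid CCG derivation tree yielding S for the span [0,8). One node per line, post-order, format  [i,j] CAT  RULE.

[0,1] PP/N  lex  "map"
[1,2] N\(PP/N)  lex  "here"
[0,2] N  <  k=1
[2,3] ((S\N)/N)\N  lex  "park"
[0,3] (S\N)/N  <  k=2
[3,4] PP  lex  "city"
[4,5] (N/(N\S))\PP  lex  "gave"
[3,5] N/(N\S)  <  k=4
[5,6] N\S  lex  "which"
[3,6] N  >  k=5
[0,6] S\N  >  k=3
[6,7] (S\(S\N))/N  lex  "idea"
[7,8] N  lex  "on"
[6,8] S\(S\N)  >  k=7
[0,8] S  <  k=6

[0,8] S   <
  [0,6] S\N   >
    [0,3] (S\N)/N   <
      [0,2] N   <
        [0,1] "map" : PP/N
        [1,2] "here" : N\(PP/N)
      [2,3] "park" : ((S\N)/N)\N
    [3,6] N   >
      [3,5] N/(N\S)   <
        [3,4] "city" : PP
        [4,5] "gave" : (N/(N\S))\PP
      [5,6] "which" : N\S
  [6,8] S\(S\N)   >
    [6,7] "idea" : (S\(S\N))/N
    [7,8] "on" : N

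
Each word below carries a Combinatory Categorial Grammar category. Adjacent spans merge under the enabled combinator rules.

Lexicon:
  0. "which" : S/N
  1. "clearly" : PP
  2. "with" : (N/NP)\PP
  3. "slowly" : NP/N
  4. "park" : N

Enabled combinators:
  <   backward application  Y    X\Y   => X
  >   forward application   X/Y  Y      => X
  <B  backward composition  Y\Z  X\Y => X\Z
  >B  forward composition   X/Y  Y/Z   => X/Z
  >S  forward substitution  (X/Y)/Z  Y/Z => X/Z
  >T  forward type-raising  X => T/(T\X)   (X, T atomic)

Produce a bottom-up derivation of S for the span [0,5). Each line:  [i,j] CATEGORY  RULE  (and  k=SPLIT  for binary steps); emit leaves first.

[0,1] S/N  lex  "which"
[1,2] PP  lex  "clearly"
[2,3] (N/NP)\PP  lex  "with"
[1,3] N/NP  <  k=2
[3,4] NP/N  lex  "slowly"
[4,5] N  lex  "park"
[3,5] NP  >  k=4
[1,5] N  >  k=3
[0,5] S  >  k=1

[0,5] S   >
  [0,1] "which" : S/N
  [1,5] N   >
    [1,3] N/NP   <
      [1,2] "clearly" : PP
      [2,3] "with" : (N/NP)\PP
    [3,5] NP   >
      [3,4] "slowly" : NP/N
      [4,5] "park" : N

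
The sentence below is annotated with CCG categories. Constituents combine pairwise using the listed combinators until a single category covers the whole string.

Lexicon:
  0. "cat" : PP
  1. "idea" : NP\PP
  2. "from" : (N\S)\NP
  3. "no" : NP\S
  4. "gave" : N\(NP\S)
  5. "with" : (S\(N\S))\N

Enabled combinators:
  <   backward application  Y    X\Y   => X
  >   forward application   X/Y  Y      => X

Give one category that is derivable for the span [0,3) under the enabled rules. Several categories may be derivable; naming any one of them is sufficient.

N\S

[0,6] S   <
  [0,3] N\S   <
    [0,2] NP   <
      [0,1] "cat" : PP
      [1,2] "idea" : NP\PP
    [2,3] "from" : (N\S)\NP
  [3,6] S\(N\S)   <
    [3,5] N   <
      [3,4] "no" : NP\S
      [4,5] "gave" : N\(NP\S)
    [5,6] "with" : (S\(N\S))\N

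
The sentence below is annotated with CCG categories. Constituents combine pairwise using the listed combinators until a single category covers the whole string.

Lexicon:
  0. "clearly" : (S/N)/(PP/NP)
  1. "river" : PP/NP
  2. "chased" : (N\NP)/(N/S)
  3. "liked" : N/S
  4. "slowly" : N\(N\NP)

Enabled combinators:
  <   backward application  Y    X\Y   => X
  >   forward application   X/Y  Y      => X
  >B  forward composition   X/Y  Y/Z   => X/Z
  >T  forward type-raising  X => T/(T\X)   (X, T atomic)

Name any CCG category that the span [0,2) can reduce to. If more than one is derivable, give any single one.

[0,5] S   >
  [0,2] S/N   >
    [0,1] "clearly" : (S/N)/(PP/NP)
    [1,2] "river" : PP/NP
  [2,5] N   <
    [2,4] N\NP   >
      [2,3] "chased" : (N\NP)/(N/S)
      [3,4] "liked" : N/S
    [4,5] "slowly" : N\(N\NP)

S/N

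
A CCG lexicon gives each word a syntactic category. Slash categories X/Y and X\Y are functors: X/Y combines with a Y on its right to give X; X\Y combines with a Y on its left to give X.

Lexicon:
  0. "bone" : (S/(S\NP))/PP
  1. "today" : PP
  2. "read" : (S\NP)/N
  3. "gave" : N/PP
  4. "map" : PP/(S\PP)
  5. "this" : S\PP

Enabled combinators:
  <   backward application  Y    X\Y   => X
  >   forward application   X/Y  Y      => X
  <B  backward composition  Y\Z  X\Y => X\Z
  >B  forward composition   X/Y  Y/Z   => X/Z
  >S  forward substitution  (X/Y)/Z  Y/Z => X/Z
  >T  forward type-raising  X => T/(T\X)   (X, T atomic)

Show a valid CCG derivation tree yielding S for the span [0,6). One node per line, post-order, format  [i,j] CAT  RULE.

[0,6] S   >
  [0,2] S/(S\NP)   >
    [0,1] "bone" : (S/(S\NP))/PP
    [1,2] "today" : PP
  [2,6] S\NP   >
    [2,3] "read" : (S\NP)/N
    [3,6] N   >
      [3,4] "gave" : N/PP
      [4,6] PP   >
        [4,5] "map" : PP/(S\PP)
        [5,6] "this" : S\PP

[0,1] (S/(S\NP))/PP  lex  "bone"
[1,2] PP  lex  "today"
[0,2] S/(S\NP)  >  k=1
[2,3] (S\NP)/N  lex  "read"
[3,4] N/PP  lex  "gave"
[4,5] PP/(S\PP)  lex  "map"
[5,6] S\PP  lex  "this"
[4,6] PP  >  k=5
[3,6] N  >  k=4
[2,6] S\NP  >  k=3
[0,6] S  >  k=2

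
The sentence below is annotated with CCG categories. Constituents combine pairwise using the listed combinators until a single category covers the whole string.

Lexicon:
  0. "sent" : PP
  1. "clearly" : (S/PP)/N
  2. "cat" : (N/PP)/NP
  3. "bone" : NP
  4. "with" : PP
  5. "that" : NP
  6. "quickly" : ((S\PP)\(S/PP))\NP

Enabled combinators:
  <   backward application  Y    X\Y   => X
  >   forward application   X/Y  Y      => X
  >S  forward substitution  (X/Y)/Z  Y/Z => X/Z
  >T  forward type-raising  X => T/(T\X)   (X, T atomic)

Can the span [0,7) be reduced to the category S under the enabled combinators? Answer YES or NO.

[0,7] S   >
  [0,1] S/(S\PP)   >T
    [0,1] "sent" : PP
  [1,7] S\PP   <
    [1,5] S/PP   >
      [1,2] "clearly" : (S/PP)/N
      [2,5] N   >
        [2,4] N/PP   >
          [2,3] "cat" : (N/PP)/NP
          [3,4] "bone" : NP
        [4,5] "with" : PP
    [5,7] (S\PP)\(S/PP)   <
      [5,6] "that" : NP
      [6,7] "quickly" : ((S\PP)\(S/PP))\NP

YES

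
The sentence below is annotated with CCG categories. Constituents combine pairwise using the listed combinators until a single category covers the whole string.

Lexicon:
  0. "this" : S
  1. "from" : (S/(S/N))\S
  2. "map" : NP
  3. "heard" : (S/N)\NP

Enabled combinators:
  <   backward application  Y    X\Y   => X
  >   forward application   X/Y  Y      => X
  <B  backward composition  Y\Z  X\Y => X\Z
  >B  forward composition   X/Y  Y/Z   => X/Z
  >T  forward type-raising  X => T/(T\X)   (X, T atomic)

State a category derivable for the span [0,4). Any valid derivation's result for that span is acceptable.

[0,4] S   >
  [0,2] S/(S/N)   <
    [0,1] "this" : S
    [1,2] "from" : (S/(S/N))\S
  [2,4] S/N   <
    [2,3] "map" : NP
    [3,4] "heard" : (S/N)\NP

S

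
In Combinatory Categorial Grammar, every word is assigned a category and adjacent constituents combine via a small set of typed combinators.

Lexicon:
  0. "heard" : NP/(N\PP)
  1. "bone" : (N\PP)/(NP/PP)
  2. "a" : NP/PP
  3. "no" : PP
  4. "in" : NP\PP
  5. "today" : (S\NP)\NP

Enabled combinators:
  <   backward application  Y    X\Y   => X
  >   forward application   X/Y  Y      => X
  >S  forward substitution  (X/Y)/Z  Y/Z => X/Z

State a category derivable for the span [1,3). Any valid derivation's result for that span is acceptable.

[0,6] S   <
  [0,3] NP   >
    [0,1] "heard" : NP/(N\PP)
    [1,3] N\PP   >
      [1,2] "bone" : (N\PP)/(NP/PP)
      [2,3] "a" : NP/PP
  [3,6] S\NP   <
    [3,5] NP   <
      [3,4] "no" : PP
      [4,5] "in" : NP\PP
    [5,6] "today" : (S\NP)\NP

N\PP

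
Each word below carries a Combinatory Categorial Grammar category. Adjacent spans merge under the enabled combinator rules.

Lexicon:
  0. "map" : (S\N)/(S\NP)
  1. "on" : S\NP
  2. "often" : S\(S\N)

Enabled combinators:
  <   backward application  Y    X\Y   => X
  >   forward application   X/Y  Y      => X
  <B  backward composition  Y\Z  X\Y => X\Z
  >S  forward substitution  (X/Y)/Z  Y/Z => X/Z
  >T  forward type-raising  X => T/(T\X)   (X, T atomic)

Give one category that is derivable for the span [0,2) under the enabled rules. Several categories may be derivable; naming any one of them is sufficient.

S\N

[0,3] S   <
  [0,2] S\N   >
    [0,1] "map" : (S\N)/(S\NP)
    [1,2] "on" : S\NP
  [2,3] "often" : S\(S\N)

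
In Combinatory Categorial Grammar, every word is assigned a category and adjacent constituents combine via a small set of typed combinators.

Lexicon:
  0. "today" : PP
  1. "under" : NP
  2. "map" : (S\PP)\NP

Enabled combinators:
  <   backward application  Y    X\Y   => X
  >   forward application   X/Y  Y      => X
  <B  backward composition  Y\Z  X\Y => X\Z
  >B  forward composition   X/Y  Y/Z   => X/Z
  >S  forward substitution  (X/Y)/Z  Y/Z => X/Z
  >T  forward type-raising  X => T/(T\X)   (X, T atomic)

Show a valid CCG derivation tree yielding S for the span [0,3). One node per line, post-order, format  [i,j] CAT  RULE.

[0,1] PP  lex  "today"
[1,2] NP  lex  "under"
[2,3] (S\PP)\NP  lex  "map"
[1,3] S\PP  <  k=2
[0,3] S  <  k=1

[0,3] S   <
  [0,1] "today" : PP
  [1,3] S\PP   <
    [1,2] "under" : NP
    [2,3] "map" : (S\PP)\NP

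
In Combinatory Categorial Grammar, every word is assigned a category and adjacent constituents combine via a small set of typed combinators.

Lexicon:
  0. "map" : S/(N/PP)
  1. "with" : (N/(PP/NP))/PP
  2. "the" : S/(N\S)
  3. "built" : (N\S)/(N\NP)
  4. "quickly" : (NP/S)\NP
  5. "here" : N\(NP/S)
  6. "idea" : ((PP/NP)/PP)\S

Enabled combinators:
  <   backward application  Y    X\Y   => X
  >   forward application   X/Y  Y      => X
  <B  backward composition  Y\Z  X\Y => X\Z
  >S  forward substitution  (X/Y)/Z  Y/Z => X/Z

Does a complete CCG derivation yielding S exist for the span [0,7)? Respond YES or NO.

[0,7] S   >
  [0,1] "map" : S/(N/PP)
  [1,7] N/PP   >S
    [1,2] "with" : (N/(PP/NP))/PP
    [2,7] (PP/NP)/PP   <
      [2,6] S   >
        [2,3] "the" : S/(N\S)
        [3,6] N\S   >
          [3,4] "built" : (N\S)/(N\NP)
          [4,6] N\NP   <B
            [4,5] "quickly" : (NP/S)\NP
            [5,6] "here" : N\(NP/S)
      [6,7] "idea" : ((PP/NP)/PP)\S

YES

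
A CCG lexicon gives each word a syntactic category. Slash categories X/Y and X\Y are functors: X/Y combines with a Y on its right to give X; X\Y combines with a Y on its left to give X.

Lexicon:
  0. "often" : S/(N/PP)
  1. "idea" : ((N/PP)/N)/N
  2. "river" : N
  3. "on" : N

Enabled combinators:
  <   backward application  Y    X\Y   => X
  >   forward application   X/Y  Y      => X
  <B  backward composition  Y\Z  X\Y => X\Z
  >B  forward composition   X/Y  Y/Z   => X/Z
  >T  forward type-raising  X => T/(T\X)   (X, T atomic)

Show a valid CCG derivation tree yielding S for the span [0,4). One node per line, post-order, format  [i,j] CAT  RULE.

[0,4] S   >
  [0,1] "often" : S/(N/PP)
  [1,4] N/PP   >
    [1,3] (N/PP)/N   >
      [1,2] "idea" : ((N/PP)/N)/N
      [2,3] "river" : N
    [3,4] "on" : N

[0,1] S/(N/PP)  lex  "often"
[1,2] ((N/PP)/N)/N  lex  "idea"
[2,3] N  lex  "river"
[1,3] (N/PP)/N  >  k=2
[3,4] N  lex  "on"
[1,4] N/PP  >  k=3
[0,4] S  >  k=1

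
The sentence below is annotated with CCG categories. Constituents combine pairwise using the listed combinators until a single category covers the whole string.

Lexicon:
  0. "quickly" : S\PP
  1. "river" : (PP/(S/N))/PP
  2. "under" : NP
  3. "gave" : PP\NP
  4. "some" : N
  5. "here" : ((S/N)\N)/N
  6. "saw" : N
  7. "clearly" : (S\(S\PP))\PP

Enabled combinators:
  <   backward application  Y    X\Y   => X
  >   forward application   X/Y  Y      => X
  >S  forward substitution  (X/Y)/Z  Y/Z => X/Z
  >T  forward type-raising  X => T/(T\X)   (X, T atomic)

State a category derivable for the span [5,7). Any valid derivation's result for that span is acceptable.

[0,8] S   <
  [0,1] "quickly" : S\PP
  [1,8] S\(S\PP)   <
    [1,7] PP   >
      [1,4] PP/(S/N)   >
        [1,2] "river" : (PP/(S/N))/PP
        [2,4] PP   <
          [2,3] "under" : NP
          [3,4] "gave" : PP\NP
      [4,7] S/N   <
        [4,5] "some" : N
        [5,7] (S/N)\N   >
          [5,6] "here" : ((S/N)\N)/N
          [6,7] "saw" : N
    [7,8] "clearly" : (S\(S\PP))\PP

(S/N)\N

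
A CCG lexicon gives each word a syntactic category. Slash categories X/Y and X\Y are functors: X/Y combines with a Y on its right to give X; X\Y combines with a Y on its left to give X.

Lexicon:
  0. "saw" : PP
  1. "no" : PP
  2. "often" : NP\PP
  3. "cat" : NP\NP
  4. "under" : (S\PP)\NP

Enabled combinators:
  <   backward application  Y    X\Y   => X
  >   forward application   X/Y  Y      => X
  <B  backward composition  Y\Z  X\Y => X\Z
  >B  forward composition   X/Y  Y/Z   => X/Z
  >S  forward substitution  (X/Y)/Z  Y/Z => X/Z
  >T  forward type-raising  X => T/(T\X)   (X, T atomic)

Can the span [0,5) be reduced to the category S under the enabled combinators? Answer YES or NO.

[0,5] S   >
  [0,1] S/(S\PP)   >T
    [0,1] "saw" : PP
  [1,5] S\PP   <
    [1,4] NP   >
      [1,2] NP/(NP\PP)   >T
        [1,2] "no" : PP
      [2,4] NP\PP   <B
        [2,3] "often" : NP\PP
        [3,4] "cat" : NP\NP
    [4,5] "under" : (S\PP)\NP

YES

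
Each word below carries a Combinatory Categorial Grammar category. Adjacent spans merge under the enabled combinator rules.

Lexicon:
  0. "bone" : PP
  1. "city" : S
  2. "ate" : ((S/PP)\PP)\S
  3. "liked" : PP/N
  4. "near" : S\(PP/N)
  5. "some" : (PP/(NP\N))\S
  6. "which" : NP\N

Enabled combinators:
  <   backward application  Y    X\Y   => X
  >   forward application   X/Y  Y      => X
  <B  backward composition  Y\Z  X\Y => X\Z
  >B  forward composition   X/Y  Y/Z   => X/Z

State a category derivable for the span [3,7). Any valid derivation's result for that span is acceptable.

PP

[0,7] S   >
  [0,3] S/PP   <
    [0,1] "bone" : PP
    [1,3] (S/PP)\PP   <
      [1,2] "city" : S
      [2,3] "ate" : ((S/PP)\PP)\S
  [3,7] PP   >
    [3,6] PP/(NP\N)   <
      [3,5] S   <
        [3,4] "liked" : PP/N
        [4,5] "near" : S\(PP/N)
      [5,6] "some" : (PP/(NP\N))\S
    [6,7] "which" : NP\N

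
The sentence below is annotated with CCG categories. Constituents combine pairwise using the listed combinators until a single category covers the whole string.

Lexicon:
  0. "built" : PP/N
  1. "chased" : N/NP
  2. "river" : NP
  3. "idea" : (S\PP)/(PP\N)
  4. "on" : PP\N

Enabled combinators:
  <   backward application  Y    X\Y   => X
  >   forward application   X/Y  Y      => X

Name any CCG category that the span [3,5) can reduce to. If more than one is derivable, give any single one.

[0,5] S   <
  [0,3] PP   >
    [0,1] "built" : PP/N
    [1,3] N   >
      [1,2] "chased" : N/NP
      [2,3] "river" : NP
  [3,5] S\PP   >
    [3,4] "idea" : (S\PP)/(PP\N)
    [4,5] "on" : PP\N

S\PP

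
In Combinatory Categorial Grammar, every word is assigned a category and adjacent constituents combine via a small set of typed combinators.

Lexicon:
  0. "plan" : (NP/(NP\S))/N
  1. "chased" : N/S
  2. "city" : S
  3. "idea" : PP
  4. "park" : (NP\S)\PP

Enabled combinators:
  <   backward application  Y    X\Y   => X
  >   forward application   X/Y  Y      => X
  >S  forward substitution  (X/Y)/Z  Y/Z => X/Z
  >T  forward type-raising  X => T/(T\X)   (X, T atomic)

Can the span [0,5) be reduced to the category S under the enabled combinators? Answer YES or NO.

NO

(NP/(NP\S))/N N/S S PP (NP\S)\PP
CKY chart[0,5] = {N/(N\NP), NP, NP/(NP\NP), PP/(PP\NP), S/(S\NP)}; S ∉ chart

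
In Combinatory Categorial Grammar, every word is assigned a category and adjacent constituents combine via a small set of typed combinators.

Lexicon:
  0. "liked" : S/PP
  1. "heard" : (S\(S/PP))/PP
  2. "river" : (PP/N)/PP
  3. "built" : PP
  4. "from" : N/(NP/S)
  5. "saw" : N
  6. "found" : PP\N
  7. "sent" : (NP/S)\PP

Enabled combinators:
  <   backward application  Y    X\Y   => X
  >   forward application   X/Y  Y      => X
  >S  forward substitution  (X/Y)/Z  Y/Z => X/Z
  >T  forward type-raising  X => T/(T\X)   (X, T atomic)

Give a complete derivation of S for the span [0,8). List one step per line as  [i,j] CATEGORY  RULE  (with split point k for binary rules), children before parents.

[0,1] S/PP  lex  "liked"
[1,2] (S\(S/PP))/PP  lex  "heard"
[2,3] (PP/N)/PP  lex  "river"
[3,4] PP  lex  "built"
[2,4] PP/N  >  k=3
[4,5] N/(NP/S)  lex  "from"
[5,6] N  lex  "saw"
[6,7] PP\N  lex  "found"
[5,7] PP  <  k=6
[7,8] (NP/S)\PP  lex  "sent"
[5,8] NP/S  <  k=7
[4,8] N  >  k=5
[2,8] PP  >  k=4
[1,8] S\(S/PP)  >  k=2
[0,8] S  <  k=1

[0,8] S   <
  [0,1] "liked" : S/PP
  [1,8] S\(S/PP)   >
    [1,2] "heard" : (S\(S/PP))/PP
    [2,8] PP   >
      [2,4] PP/N   >
        [2,3] "river" : (PP/N)/PP
        [3,4] "built" : PP
      [4,8] N   >
        [4,5] "from" : N/(NP/S)
        [5,8] NP/S   <
          [5,7] PP   <
            [5,6] "saw" : N
            [6,7] "found" : PP\N
          [7,8] "sent" : (NP/S)\PP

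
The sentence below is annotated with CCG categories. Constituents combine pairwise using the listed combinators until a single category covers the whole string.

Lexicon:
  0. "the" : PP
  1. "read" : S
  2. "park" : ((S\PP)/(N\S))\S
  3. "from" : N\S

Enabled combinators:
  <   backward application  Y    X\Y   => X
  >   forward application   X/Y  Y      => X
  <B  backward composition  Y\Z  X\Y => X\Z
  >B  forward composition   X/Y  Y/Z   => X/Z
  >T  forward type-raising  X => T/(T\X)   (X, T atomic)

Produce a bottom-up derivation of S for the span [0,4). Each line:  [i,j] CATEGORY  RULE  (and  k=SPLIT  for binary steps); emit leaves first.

[0,4] S   >
  [0,1] S/(S\PP)   >T
    [0,1] "the" : PP
  [1,4] S\PP   >
    [1,3] (S\PP)/(N\S)   <
      [1,2] "read" : S
      [2,3] "park" : ((S\PP)/(N\S))\S
    [3,4] "from" : N\S

[0,1] PP  lex  "the"
[0,1] S/(S\PP)  >T
[1,2] S  lex  "read"
[2,3] ((S\PP)/(N\S))\S  lex  "park"
[1,3] (S\PP)/(N\S)  <  k=2
[3,4] N\S  lex  "from"
[1,4] S\PP  >  k=3
[0,4] S  >  k=1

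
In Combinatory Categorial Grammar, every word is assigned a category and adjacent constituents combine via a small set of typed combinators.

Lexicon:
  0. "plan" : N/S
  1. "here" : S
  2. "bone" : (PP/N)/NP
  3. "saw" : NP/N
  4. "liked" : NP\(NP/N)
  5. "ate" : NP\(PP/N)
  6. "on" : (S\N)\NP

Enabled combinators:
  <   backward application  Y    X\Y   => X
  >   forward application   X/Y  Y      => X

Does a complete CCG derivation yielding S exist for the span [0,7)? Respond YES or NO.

YES

[0,7] S   <
  [0,2] N   >
    [0,1] "plan" : N/S
    [1,2] "here" : S
  [2,7] S\N   <
    [2,6] NP   <
      [2,5] PP/N   >
        [2,3] "bone" : (PP/N)/NP
        [3,5] NP   <
          [3,4] "saw" : NP/N
          [4,5] "liked" : NP\(NP/N)
      [5,6] "ate" : NP\(PP/N)
    [6,7] "on" : (S\N)\NP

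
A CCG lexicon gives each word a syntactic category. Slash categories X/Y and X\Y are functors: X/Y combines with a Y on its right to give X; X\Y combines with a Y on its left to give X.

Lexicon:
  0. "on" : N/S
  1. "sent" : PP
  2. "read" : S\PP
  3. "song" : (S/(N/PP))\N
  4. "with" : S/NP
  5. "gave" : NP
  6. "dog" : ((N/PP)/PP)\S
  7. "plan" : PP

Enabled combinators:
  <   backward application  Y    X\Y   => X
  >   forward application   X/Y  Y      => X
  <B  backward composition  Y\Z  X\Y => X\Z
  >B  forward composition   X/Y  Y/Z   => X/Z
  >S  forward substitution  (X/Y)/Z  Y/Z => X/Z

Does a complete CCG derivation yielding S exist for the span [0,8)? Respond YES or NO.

YES

[0,8] S   >
  [0,4] S/(N/PP)   <
    [0,3] N   >
      [0,1] "on" : N/S
      [1,3] S   <
        [1,2] "sent" : PP
        [2,3] "read" : S\PP
    [3,4] "song" : (S/(N/PP))\N
  [4,8] N/PP   >
    [4,7] (N/PP)/PP   <
      [4,6] S   >
        [4,5] "with" : S/NP
        [5,6] "gave" : NP
      [6,7] "dog" : ((N/PP)/PP)\S
    [7,8] "plan" : PP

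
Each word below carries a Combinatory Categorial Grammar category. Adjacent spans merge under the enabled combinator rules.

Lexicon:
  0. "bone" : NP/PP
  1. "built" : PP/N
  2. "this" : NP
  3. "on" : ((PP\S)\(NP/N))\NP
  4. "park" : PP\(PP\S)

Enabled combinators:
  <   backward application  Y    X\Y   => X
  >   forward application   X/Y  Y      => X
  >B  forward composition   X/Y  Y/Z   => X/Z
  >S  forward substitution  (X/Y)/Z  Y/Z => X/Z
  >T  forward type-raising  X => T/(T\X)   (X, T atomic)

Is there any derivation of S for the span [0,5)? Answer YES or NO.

NP/PP PP/N NP ((PP\S)\(NP/N))\NP PP\(PP\S)
CKY chart[0,5] = {N/(N\PP), NP/(NP\PP), PP, PP/(PP\PP), S/(S\PP)}; S ∉ chart

NO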